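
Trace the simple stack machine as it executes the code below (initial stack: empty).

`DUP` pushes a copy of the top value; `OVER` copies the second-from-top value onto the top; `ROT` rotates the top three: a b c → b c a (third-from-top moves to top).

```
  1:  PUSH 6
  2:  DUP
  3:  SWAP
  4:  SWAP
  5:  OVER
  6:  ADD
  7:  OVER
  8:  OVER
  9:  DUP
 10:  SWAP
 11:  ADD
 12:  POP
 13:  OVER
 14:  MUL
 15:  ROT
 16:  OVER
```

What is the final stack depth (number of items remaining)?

PUSH 6 → [6]
DUP    → [6, 6]
SWAP   → [6, 6]
SWAP   → [6, 6]
OVER   → [6, 6, 6]
ADD    → [6, 12]
OVER   → [6, 12, 6]
OVER   → [6, 12, 6, 12]
DUP    → [6, 12, 6, 12, 12]
SWAP   → [6, 12, 6, 12, 12]
ADD    → [6, 12, 6, 24]
POP    → [6, 12, 6]
OVER   → [6, 12, 6, 12]
MUL    → [6, 12, 72]
ROT    → [12, 72, 6]
OVER   → [12, 72, 6, 72]

4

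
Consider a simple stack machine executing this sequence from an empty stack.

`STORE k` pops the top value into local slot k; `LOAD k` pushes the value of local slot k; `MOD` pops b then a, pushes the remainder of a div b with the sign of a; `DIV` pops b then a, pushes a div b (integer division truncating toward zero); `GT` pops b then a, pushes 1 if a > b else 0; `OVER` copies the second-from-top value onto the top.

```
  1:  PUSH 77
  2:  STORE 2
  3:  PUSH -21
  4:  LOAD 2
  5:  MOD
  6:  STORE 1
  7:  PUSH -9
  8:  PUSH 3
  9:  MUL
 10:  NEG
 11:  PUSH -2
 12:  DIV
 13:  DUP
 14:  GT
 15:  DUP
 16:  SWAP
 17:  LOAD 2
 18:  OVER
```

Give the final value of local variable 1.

-21

PUSH 77  -> 77
STORE 2  -> (empty)
PUSH -21 -> -21
LOAD 2   -> -21 77
MOD      -> -21
STORE 1  -> (empty)
PUSH -9  -> -9
PUSH 3   -> -9 3
MUL      -> -27
NEG      -> 27
PUSH -2  -> 27 -2
DIV      -> -13
DUP      -> -13 -13
GT       -> 0
DUP      -> 0 0
SWAP     -> 0 0
LOAD 2   -> 0 0 77
OVER     -> 0 0 77 0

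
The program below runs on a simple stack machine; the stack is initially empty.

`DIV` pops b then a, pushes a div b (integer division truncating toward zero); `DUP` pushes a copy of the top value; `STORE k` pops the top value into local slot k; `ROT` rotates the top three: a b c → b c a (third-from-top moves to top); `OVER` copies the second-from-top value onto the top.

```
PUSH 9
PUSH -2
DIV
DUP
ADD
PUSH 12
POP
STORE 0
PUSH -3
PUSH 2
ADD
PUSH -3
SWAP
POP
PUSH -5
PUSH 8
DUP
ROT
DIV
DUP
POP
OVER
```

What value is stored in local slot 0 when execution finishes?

PUSH 9  : [9]
PUSH -2 : [9, -2]
DIV     : [-4]
DUP     : [-4, -4]
ADD     : [-8]
PUSH 12 : [-8, 12]
POP     : [-8]
STORE 0 : []
PUSH -3 : [-3]
PUSH 2  : [-3, 2]
ADD     : [-1]
PUSH -3 : [-1, -3]
SWAP    : [-3, -1]
POP     : [-3]
PUSH -5 : [-3, -5]
PUSH 8  : [-3, -5, 8]
DUP     : [-3, -5, 8, 8]
ROT     : [-3, 8, 8, -5]
DIV     : [-3, 8, -1]
DUP     : [-3, 8, -1, -1]
POP     : [-3, 8, -1]
OVER    : [-3, 8, -1, 8]

-8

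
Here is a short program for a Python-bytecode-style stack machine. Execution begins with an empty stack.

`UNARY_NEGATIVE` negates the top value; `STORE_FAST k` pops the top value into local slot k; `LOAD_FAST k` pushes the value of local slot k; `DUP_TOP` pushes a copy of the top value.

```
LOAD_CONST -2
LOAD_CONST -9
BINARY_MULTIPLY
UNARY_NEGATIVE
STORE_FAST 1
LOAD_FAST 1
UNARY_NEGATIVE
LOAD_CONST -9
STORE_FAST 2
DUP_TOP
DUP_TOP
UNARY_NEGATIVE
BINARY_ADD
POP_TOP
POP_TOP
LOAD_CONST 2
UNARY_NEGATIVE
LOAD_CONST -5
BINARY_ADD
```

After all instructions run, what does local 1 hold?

-18

LOAD_CONST -2   -> [-2]
LOAD_CONST -9   -> [-2, -9]
BINARY_MULTIPLY -> [18]
UNARY_NEGATIVE  -> [-18]
STORE_FAST 1    -> []
LOAD_FAST 1     -> [-18]
UNARY_NEGATIVE  -> [18]
LOAD_CONST -9   -> [18, -9]
STORE_FAST 2    -> [18]
DUP_TOP         -> [18, 18]
DUP_TOP         -> [18, 18, 18]
UNARY_NEGATIVE  -> [18, 18, -18]
BINARY_ADD      -> [18, 0]
POP_TOP         -> [18]
POP_TOP         -> []
LOAD_CONST 2    -> [2]
UNARY_NEGATIVE  -> [-2]
LOAD_CONST -5   -> [-2, -5]
BINARY_ADD      -> [-7]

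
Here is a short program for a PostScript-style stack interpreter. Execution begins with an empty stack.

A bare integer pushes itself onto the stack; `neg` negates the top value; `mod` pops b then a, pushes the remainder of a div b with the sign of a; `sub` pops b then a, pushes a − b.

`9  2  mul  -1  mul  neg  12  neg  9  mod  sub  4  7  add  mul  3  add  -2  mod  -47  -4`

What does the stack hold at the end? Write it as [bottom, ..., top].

[0, -47, -4]

9    9
2    9 2
mul  18
-1   18 -1
mul  -18
neg  18
12   18 12
neg  18 -12
9    18 -12 9
mod  18 -3
sub  21
4    21 4
7    21 4 7
add  21 11
mul  231
3    231 3
add  234
-2   234 -2
mod  0
-47  0 -47
-4   0 -47 -4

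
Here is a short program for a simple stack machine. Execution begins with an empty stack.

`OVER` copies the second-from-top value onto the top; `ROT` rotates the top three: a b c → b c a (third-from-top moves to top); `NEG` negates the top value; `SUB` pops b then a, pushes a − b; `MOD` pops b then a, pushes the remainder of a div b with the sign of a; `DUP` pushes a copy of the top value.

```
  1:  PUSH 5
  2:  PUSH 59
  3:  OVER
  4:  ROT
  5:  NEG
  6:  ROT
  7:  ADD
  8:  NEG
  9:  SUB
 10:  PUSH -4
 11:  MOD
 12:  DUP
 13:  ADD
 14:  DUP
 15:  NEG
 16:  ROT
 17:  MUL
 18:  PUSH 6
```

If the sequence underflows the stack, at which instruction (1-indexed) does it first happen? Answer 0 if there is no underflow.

PUSH 5  → [5]
PUSH 59 → [5, 59]
OVER    → [5, 59, 5]
ROT     → [59, 5, 5]
NEG     → [59, 5, -5]
ROT     → [5, -5, 59]
ADD     → [5, 54]
NEG     → [5, -54]
SUB     → [59]
PUSH -4 → [59, -4]
MOD     → [3]
DUP     → [3, 3]
ADD     → [6]
DUP     → [6, 6]
NEG     → [6, -6]
ROT  — needs 3 operands, stack has 2 → underflow

16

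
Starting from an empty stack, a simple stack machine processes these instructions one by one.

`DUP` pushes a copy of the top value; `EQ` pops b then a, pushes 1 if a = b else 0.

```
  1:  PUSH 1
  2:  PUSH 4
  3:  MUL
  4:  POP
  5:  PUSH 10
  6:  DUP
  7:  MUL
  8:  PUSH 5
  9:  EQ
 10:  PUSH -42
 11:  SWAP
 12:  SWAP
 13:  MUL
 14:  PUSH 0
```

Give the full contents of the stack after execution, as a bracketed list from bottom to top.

[0, 0]

PUSH 1   -> 1
PUSH 4   -> 1 4
MUL      -> 4
POP      -> (empty)
PUSH 10  -> 10
DUP      -> 10 10
MUL      -> 100
PUSH 5   -> 100 5
EQ       -> 0
PUSH -42 -> 0 -42
SWAP     -> -42 0
SWAP     -> 0 -42
MUL      -> 0
PUSH 0   -> 0 0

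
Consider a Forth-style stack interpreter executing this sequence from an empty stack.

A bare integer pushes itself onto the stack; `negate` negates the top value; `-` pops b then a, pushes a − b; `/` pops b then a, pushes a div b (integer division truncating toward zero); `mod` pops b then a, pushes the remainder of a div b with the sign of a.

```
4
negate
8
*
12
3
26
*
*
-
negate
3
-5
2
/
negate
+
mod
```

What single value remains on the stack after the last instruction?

3

4       4
negate  -4
8       -4 8
*       -32
12      -32 12
3       -32 12 3
26      -32 12 3 26
*       -32 12 78
*       -32 936
-       -968
negate  968
3       968 3
-5      968 3 -5
2       968 3 -5 2
/       968 3 -2
negate  968 3 2
+       968 5
mod     3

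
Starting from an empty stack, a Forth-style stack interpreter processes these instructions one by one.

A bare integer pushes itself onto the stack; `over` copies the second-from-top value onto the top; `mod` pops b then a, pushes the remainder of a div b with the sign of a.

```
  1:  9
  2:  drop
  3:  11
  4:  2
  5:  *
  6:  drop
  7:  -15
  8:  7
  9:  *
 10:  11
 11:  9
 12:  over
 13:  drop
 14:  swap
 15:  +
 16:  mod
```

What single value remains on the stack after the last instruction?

9    -> [9]
drop -> []
11   -> [11]
2    -> [11, 2]
*    -> [22]
drop -> []
-15  -> [-15]
7    -> [-15, 7]
*    -> [-105]
11   -> [-105, 11]
9    -> [-105, 11, 9]
over -> [-105, 11, 9, 11]
drop -> [-105, 11, 9]
swap -> [-105, 9, 11]
+    -> [-105, 20]
mod  -> [-5]

-5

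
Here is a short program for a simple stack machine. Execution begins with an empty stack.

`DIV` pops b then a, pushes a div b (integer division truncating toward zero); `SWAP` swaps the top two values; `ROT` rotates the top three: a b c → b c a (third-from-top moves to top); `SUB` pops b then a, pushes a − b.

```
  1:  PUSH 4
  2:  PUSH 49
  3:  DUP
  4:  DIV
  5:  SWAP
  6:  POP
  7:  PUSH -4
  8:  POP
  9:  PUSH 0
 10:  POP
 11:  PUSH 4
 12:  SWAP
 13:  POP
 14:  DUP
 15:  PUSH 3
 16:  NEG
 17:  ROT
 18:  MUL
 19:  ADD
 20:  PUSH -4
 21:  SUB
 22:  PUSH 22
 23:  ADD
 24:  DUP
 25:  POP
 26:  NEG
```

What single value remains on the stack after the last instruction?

-18

PUSH 4  : 4
PUSH 49 : 4 49
DUP     : 4 49 49
DIV     : 4 1
SWAP    : 1 4
POP     : 1
PUSH -4 : 1 -4
POP     : 1
PUSH 0  : 1 0
POP     : 1
PUSH 4  : 1 4
SWAP    : 4 1
POP     : 4
DUP     : 4 4
PUSH 3  : 4 4 3
NEG     : 4 4 -3
ROT     : 4 -3 4
MUL     : 4 -12
ADD     : -8
PUSH -4 : -8 -4
SUB     : -4
PUSH 22 : -4 22
ADD     : 18
DUP     : 18 18
POP     : 18
NEG     : -18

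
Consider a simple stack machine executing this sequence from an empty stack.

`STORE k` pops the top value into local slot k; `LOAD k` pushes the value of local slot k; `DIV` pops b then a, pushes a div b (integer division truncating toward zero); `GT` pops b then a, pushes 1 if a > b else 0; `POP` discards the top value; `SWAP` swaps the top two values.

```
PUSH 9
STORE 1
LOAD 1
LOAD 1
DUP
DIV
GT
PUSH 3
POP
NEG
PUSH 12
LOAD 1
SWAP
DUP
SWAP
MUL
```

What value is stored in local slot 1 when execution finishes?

9

PUSH 9  -> [9]
STORE 1 -> []
LOAD 1  -> [9]
LOAD 1  -> [9, 9]
DUP     -> [9, 9, 9]
DIV     -> [9, 1]
GT      -> [1]
PUSH 3  -> [1, 3]
POP     -> [1]
NEG     -> [-1]
PUSH 12 -> [-1, 12]
LOAD 1  -> [-1, 12, 9]
SWAP    -> [-1, 9, 12]
DUP     -> [-1, 9, 12, 12]
SWAP    -> [-1, 9, 12, 12]
MUL     -> [-1, 9, 144]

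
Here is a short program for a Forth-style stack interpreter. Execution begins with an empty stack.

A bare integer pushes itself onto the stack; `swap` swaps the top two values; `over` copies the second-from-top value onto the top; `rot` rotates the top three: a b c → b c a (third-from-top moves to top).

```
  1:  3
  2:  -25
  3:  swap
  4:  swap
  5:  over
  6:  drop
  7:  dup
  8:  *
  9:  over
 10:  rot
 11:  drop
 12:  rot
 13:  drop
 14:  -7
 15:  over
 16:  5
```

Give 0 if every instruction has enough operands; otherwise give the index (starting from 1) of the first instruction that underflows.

12

3    -> 3
-25  -> 3 -25
swap -> -25 3
swap -> 3 -25
over -> 3 -25 3
drop -> 3 -25
dup  -> 3 -25 -25
*    -> 3 625
over -> 3 625 3
rot  -> 625 3 3
drop -> 625 3
rot  — needs 3 operands, stack has 2 → underflow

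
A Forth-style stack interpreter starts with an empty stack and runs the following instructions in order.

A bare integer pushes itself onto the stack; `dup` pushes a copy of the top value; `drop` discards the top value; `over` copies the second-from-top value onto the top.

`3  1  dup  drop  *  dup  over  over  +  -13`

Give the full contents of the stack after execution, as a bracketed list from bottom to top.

3     [3]
1     [3, 1]
dup   [3, 1, 1]
drop  [3, 1]
*     [3]
dup   [3, 3]
over  [3, 3, 3]
over  [3, 3, 3, 3]
+     [3, 3, 6]
-13   [3, 3, 6, -13]

[3, 3, 6, -13]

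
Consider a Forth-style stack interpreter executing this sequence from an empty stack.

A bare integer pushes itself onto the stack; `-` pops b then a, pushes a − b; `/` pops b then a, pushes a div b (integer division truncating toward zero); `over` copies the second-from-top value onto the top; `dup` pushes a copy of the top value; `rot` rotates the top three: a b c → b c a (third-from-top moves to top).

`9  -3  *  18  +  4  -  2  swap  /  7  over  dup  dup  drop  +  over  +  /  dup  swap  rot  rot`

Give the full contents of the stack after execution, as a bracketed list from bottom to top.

9    -> 9
-3   -> 9 -3
*    -> -27
18   -> -27 18
+    -> -9
4    -> -9 4
-    -> -13
2    -> -13 2
swap -> 2 -13
/    -> 0
7    -> 0 7
over -> 0 7 0
dup  -> 0 7 0 0
dup  -> 0 7 0 0 0
drop -> 0 7 0 0
+    -> 0 7 0
over -> 0 7 0 7
+    -> 0 7 7
/    -> 0 1
dup  -> 0 1 1
swap -> 0 1 1
rot  -> 1 1 0
rot  -> 1 0 1

[1, 0, 1]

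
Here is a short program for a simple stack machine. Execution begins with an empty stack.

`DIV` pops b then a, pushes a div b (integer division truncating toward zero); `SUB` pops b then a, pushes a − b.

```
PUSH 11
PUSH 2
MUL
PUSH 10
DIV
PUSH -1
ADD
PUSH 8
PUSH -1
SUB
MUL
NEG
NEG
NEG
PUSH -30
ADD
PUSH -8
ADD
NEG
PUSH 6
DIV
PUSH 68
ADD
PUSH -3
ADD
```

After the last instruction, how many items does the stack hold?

PUSH 11  → [11]
PUSH 2   → [11, 2]
MUL      → [22]
PUSH 10  → [22, 10]
DIV      → [2]
PUSH -1  → [2, -1]
ADD      → [1]
PUSH 8   → [1, 8]
PUSH -1  → [1, 8, -1]
SUB      → [1, 9]
MUL      → [9]
NEG      → [-9]
NEG      → [9]
NEG      → [-9]
PUSH -30 → [-9, -30]
ADD      → [-39]
PUSH -8  → [-39, -8]
ADD      → [-47]
NEG      → [47]
PUSH 6   → [47, 6]
DIV      → [7]
PUSH 68  → [7, 68]
ADD      → [75]
PUSH -3  → [75, -3]
ADD      → [72]

1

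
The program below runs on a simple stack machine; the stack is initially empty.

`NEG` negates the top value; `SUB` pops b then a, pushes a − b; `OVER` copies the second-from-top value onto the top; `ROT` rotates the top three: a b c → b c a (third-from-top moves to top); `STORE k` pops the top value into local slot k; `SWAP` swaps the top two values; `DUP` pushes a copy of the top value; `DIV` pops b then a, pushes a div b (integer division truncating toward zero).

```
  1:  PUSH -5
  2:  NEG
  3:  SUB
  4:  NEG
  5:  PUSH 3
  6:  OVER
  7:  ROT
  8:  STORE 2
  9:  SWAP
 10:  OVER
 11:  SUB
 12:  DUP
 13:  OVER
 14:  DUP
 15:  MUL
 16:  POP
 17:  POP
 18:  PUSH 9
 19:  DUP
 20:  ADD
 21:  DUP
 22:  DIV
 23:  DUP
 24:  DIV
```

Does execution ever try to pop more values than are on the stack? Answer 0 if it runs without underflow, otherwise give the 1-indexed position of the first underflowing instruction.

3

PUSH -5 → -5
NEG     → 5
SUB  — needs 2 operands, stack has 1 → underflow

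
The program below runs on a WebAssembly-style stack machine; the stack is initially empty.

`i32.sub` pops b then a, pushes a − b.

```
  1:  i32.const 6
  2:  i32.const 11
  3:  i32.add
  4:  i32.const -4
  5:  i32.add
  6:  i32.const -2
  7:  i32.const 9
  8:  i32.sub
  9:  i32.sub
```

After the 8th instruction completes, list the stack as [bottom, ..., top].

[13, -11]

i32.const 6  → 6
i32.const 11 → 6 11
i32.add      → 17
i32.const -4 → 17 -4
i32.add      → 13
i32.const -2 → 13 -2
i32.const 9  → 13 -2 9
i32.sub      → 13 -11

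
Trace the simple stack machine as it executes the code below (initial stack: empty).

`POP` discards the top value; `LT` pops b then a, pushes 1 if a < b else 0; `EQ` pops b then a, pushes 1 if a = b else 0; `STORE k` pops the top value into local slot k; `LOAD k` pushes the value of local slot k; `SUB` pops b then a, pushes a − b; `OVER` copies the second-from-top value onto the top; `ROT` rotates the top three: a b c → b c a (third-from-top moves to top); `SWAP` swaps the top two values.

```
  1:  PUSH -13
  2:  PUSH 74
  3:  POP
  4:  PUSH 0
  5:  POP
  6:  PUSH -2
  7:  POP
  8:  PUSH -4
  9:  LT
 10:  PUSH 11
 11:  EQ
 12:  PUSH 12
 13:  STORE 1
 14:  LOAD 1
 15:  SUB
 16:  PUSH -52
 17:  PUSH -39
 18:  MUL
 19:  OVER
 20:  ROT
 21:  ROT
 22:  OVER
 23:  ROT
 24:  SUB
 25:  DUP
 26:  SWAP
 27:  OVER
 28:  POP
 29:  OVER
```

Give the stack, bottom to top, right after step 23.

[-12, 2028, -12, -12]

PUSH -13 → -13
PUSH 74  → -13 74
POP      → -13
PUSH 0   → -13 0
POP      → -13
PUSH -2  → -13 -2
POP      → -13
PUSH -4  → -13 -4
LT       → 1
PUSH 11  → 1 11
EQ       → 0
PUSH 12  → 0 12
STORE 1  → 0
LOAD 1   → 0 12
SUB      → -12
PUSH -52 → -12 -52
PUSH -39 → -12 -52 -39
MUL      → -12 2028
OVER     → -12 2028 -12
ROT      → 2028 -12 -12
ROT      → -12 -12 2028
OVER     → -12 -12 2028 -12
ROT      → -12 2028 -12 -12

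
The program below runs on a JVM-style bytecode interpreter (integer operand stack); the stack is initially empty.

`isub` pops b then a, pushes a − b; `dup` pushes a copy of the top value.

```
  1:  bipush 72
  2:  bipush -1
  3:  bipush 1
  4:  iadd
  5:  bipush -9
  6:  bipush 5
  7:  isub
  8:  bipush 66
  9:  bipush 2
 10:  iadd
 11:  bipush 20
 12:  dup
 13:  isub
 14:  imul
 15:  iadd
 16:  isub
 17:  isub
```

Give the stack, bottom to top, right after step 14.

[72, 0, -14, 0]

bipush 72  [72]
bipush -1  [72, -1]
bipush 1   [72, -1, 1]
iadd       [72, 0]
bipush -9  [72, 0, -9]
bipush 5   [72, 0, -9, 5]
isub       [72, 0, -14]
bipush 66  [72, 0, -14, 66]
bipush 2   [72, 0, -14, 66, 2]
iadd       [72, 0, -14, 68]
bipush 20  [72, 0, -14, 68, 20]
dup        [72, 0, -14, 68, 20, 20]
isub       [72, 0, -14, 68, 0]
imul       [72, 0, -14, 0]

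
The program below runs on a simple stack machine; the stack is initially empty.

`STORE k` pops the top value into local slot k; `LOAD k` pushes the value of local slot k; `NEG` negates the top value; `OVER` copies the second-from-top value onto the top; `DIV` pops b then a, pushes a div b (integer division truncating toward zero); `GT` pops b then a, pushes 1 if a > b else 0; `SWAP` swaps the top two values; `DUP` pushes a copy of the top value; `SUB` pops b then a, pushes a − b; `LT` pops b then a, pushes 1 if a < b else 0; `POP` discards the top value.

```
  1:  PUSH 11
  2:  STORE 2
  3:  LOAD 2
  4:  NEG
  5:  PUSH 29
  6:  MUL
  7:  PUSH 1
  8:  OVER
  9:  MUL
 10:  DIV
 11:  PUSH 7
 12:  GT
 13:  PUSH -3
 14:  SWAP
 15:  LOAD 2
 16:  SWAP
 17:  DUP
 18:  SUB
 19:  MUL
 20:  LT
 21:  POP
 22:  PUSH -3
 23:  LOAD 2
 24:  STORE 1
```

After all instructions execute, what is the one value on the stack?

-3

PUSH 11 → [11]
STORE 2 → []
LOAD 2  → [11]
NEG     → [-11]
PUSH 29 → [-11, 29]
MUL     → [-319]
PUSH 1  → [-319, 1]
OVER    → [-319, 1, -319]
MUL     → [-319, -319]
DIV     → [1]
PUSH 7  → [1, 7]
GT      → [0]
PUSH -3 → [0, -3]
SWAP    → [-3, 0]
LOAD 2  → [-3, 0, 11]
SWAP    → [-3, 11, 0]
DUP     → [-3, 11, 0, 0]
SUB     → [-3, 11, 0]
MUL     → [-3, 0]
LT      → [1]
POP     → []
PUSH -3 → [-3]
LOAD 2  → [-3, 11]
STORE 1 → [-3]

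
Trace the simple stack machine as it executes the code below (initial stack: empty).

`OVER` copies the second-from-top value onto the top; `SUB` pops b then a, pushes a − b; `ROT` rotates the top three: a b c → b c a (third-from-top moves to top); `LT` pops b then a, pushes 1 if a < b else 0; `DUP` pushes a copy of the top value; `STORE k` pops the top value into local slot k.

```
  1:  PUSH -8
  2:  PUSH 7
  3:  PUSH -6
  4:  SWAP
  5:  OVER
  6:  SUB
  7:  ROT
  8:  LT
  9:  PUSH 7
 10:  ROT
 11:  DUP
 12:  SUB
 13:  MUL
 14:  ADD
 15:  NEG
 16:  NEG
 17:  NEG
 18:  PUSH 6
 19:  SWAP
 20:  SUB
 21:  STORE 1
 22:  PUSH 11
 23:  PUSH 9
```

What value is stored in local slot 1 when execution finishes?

PUSH -8  [-8]
PUSH 7   [-8, 7]
PUSH -6  [-8, 7, -6]
SWAP     [-8, -6, 7]
OVER     [-8, -6, 7, -6]
SUB      [-8, -6, 13]
ROT      [-6, 13, -8]
LT       [-6, 0]
PUSH 7   [-6, 0, 7]
ROT      [0, 7, -6]
DUP      [0, 7, -6, -6]
SUB      [0, 7, 0]
MUL      [0, 0]
ADD      [0]
NEG      [0]
NEG      [0]
NEG      [0]
PUSH 6   [0, 6]
SWAP     [6, 0]
SUB      [6]
STORE 1  []
PUSH 11  [11]
PUSH 9   [11, 9]

6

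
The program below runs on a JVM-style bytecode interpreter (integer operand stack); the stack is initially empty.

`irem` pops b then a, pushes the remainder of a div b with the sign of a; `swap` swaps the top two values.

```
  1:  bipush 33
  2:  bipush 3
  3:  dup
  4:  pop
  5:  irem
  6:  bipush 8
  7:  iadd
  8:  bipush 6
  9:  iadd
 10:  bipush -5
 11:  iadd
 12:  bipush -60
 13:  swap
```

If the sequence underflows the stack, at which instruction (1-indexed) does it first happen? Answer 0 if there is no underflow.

bipush 33  → [33]
bipush 3   → [33, 3]
dup        → [33, 3, 3]
pop        → [33, 3]
irem       → [0]
bipush 8   → [0, 8]
iadd       → [8]
bipush 6   → [8, 6]
iadd       → [14]
bipush -5  → [14, -5]
iadd       → [9]
bipush -60 → [9, -60]
swap       → [-60, 9]

0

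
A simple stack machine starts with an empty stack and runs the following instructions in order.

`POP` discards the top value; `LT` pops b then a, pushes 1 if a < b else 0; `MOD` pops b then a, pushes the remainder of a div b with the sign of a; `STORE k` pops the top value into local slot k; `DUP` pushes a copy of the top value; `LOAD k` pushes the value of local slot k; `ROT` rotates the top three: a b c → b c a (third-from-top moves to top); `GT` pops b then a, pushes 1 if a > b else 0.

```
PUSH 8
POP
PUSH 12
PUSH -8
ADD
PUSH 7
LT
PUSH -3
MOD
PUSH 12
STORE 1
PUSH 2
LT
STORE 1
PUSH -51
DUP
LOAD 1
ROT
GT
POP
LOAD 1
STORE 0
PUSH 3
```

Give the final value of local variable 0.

PUSH 8   : 8
POP      : (empty)
PUSH 12  : 12
PUSH -8  : 12 -8
ADD      : 4
PUSH 7   : 4 7
LT       : 1
PUSH -3  : 1 -3
MOD      : 1
PUSH 12  : 1 12
STORE 1  : 1
PUSH 2   : 1 2
LT       : 1
STORE 1  : (empty)
PUSH -51 : -51
DUP      : -51 -51
LOAD 1   : -51 -51 1
ROT      : -51 1 -51
GT       : -51 1
POP      : -51
LOAD 1   : -51 1
STORE 0  : -51
PUSH 3   : -51 3

1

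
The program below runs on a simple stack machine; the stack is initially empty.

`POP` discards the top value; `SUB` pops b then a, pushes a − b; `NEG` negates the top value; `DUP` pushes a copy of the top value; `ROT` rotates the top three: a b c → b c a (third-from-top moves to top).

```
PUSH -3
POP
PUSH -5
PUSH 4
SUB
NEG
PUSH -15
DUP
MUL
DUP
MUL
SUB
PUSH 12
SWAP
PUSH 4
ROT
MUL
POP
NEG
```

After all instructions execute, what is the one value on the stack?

50616

PUSH -3  : [-3]
POP      : []
PUSH -5  : [-5]
PUSH 4   : [-5, 4]
SUB      : [-9]
NEG      : [9]
PUSH -15 : [9, -15]
DUP      : [9, -15, -15]
MUL      : [9, 225]
DUP      : [9, 225, 225]
MUL      : [9, 50625]
SUB      : [-50616]
PUSH 12  : [-50616, 12]
SWAP     : [12, -50616]
PUSH 4   : [12, -50616, 4]
ROT      : [-50616, 4, 12]
MUL      : [-50616, 48]
POP      : [-50616]
NEG      : [50616]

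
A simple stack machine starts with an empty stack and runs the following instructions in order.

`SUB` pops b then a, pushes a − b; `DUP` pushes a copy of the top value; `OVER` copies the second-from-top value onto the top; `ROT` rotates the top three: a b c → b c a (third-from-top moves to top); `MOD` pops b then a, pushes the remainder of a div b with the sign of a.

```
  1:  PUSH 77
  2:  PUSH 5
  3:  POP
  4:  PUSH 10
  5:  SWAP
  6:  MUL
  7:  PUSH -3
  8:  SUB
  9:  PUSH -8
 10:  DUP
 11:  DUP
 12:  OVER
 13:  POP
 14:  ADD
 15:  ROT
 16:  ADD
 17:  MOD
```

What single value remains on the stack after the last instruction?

PUSH 77 -> [77]
PUSH 5  -> [77, 5]
POP     -> [77]
PUSH 10 -> [77, 10]
SWAP    -> [10, 77]
MUL     -> [770]
PUSH -3 -> [770, -3]
SUB     -> [773]
PUSH -8 -> [773, -8]
DUP     -> [773, -8, -8]
DUP     -> [773, -8, -8, -8]
OVER    -> [773, -8, -8, -8, -8]
POP     -> [773, -8, -8, -8]
ADD     -> [773, -8, -16]
ROT     -> [-8, -16, 773]
ADD     -> [-8, 757]
MOD     -> [-8]

-8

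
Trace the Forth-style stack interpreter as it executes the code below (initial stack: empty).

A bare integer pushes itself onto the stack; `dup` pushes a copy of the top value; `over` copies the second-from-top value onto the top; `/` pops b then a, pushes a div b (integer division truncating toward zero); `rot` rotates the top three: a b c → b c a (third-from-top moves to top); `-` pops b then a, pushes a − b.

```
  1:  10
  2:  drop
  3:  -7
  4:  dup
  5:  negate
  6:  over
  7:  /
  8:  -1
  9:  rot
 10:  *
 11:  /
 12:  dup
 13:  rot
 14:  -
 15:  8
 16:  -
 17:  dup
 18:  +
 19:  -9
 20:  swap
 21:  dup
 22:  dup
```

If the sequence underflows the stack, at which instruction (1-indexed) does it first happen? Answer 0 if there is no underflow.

10     : 10
drop   : (empty)
-7     : -7
dup    : -7 -7
negate : -7 7
over   : -7 7 -7
/      : -7 -1
-1     : -7 -1 -1
rot    : -1 -1 -7
*      : -1 7
/      : 0
dup    : 0 0
rot  — needs 3 operands, stack has 2 → underflow

13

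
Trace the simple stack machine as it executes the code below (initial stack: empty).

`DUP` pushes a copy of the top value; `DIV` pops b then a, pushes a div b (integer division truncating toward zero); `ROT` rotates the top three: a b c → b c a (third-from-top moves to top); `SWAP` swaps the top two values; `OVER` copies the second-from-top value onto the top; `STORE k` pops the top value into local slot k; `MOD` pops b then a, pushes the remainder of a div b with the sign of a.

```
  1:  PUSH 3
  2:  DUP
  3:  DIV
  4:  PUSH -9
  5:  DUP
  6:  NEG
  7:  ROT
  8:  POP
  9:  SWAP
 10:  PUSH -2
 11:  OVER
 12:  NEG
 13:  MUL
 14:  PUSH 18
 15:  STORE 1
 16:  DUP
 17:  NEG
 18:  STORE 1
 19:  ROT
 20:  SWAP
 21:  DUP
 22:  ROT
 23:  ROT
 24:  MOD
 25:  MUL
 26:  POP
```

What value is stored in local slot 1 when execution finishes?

PUSH 3  -> 3
DUP     -> 3 3
DIV     -> 1
PUSH -9 -> 1 -9
DUP     -> 1 -9 -9
NEG     -> 1 -9 9
ROT     -> -9 9 1
POP     -> -9 9
SWAP    -> 9 -9
PUSH -2 -> 9 -9 -2
OVER    -> 9 -9 -2 -9
NEG     -> 9 -9 -2 9
MUL     -> 9 -9 -18
PUSH 18 -> 9 -9 -18 18
STORE 1 -> 9 -9 -18
DUP     -> 9 -9 -18 -18
NEG     -> 9 -9 -18 18
STORE 1 -> 9 -9 -18
ROT     -> -9 -18 9
SWAP    -> -9 9 -18
DUP     -> -9 9 -18 -18
ROT     -> -9 -18 -18 9
ROT     -> -9 -18 9 -18
MOD     -> -9 -18 9
MUL     -> -9 -162
POP     -> -9

18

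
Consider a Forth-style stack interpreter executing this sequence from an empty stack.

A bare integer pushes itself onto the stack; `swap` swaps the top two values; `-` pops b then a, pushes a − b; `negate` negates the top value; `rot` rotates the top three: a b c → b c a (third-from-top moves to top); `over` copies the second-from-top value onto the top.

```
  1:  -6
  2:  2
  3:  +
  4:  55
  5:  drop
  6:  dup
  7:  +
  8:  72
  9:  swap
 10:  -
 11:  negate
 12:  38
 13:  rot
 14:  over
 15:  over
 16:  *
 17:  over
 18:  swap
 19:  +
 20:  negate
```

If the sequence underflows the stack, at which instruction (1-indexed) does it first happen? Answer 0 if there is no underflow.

-6     -> -6
2      -> -6 2
+      -> -4
55     -> -4 55
drop   -> -4
dup    -> -4 -4
+      -> -8
72     -> -8 72
swap   -> 72 -8
-      -> 80
negate -> -80
38     -> -80 38
rot  — needs 3 operands, stack has 2 → underflow

13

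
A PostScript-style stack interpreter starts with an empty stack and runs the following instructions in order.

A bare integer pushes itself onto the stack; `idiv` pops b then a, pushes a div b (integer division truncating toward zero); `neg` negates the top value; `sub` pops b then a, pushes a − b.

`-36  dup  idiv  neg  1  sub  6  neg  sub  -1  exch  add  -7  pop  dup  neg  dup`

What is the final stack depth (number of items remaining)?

-36   [-36]
dup   [-36, -36]
idiv  [1]
neg   [-1]
1     [-1, 1]
sub   [-2]
6     [-2, 6]
neg   [-2, -6]
sub   [4]
-1    [4, -1]
exch  [-1, 4]
add   [3]
-7    [3, -7]
pop   [3]
dup   [3, 3]
neg   [3, -3]
dup   [3, -3, -3]

3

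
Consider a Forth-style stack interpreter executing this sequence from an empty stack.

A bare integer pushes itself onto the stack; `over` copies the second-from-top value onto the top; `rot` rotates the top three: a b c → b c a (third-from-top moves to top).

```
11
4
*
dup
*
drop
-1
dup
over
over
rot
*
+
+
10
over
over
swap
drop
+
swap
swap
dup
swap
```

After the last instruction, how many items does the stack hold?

11    [11]
4     [11, 4]
*     [44]
dup   [44, 44]
*     [1936]
drop  []
-1    [-1]
dup   [-1, -1]
over  [-1, -1, -1]
over  [-1, -1, -1, -1]
rot   [-1, -1, -1, -1]
*     [-1, -1, 1]
+     [-1, 0]
+     [-1]
10    [-1, 10]
over  [-1, 10, -1]
over  [-1, 10, -1, 10]
swap  [-1, 10, 10, -1]
drop  [-1, 10, 10]
+     [-1, 20]
swap  [20, -1]
swap  [-1, 20]
dup   [-1, 20, 20]
swap  [-1, 20, 20]

3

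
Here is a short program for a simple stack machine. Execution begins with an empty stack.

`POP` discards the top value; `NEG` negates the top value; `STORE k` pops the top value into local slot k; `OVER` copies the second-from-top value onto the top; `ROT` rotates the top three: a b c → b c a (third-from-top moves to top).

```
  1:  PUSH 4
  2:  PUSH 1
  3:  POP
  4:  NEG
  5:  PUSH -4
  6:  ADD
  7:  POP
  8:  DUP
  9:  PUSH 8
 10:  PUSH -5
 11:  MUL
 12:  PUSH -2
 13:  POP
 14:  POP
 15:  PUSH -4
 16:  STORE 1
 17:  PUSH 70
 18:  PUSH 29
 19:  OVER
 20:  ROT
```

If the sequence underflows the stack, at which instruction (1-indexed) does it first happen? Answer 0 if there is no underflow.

8

PUSH 4  : [4]
PUSH 1  : [4, 1]
POP     : [4]
NEG     : [-4]
PUSH -4 : [-4, -4]
ADD     : [-8]
POP     : []
DUP  — needs 1 operand, stack has 0 → underflow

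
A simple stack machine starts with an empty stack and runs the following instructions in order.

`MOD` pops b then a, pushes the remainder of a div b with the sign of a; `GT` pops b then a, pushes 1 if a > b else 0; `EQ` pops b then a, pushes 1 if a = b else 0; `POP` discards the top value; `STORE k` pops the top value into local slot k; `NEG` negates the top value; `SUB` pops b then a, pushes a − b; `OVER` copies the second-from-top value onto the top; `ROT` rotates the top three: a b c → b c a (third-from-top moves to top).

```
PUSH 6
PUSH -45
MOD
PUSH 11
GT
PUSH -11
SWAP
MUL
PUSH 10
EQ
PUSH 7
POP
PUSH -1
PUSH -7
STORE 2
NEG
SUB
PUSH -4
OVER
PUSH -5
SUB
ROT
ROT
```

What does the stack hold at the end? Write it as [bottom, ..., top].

PUSH 6   : 6
PUSH -45 : 6 -45
MOD      : 6
PUSH 11  : 6 11
GT       : 0
PUSH -11 : 0 -11
SWAP     : -11 0
MUL      : 0
PUSH 10  : 0 10
EQ       : 0
PUSH 7   : 0 7
POP      : 0
PUSH -1  : 0 -1
PUSH -7  : 0 -1 -7
STORE 2  : 0 -1
NEG      : 0 1
SUB      : -1
PUSH -4  : -1 -4
OVER     : -1 -4 -1
PUSH -5  : -1 -4 -1 -5
SUB      : -1 -4 4
ROT      : -4 4 -1
ROT      : 4 -1 -4

[4, -1, -4]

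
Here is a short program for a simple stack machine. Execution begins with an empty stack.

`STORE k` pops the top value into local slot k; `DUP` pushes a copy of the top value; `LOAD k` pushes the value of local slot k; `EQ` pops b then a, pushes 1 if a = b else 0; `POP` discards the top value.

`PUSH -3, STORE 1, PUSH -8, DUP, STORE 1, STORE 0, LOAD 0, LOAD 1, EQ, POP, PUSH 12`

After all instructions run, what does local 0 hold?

PUSH -3 → [-3]
STORE 1 → []
PUSH -8 → [-8]
DUP     → [-8, -8]
STORE 1 → [-8]
STORE 0 → []
LOAD 0  → [-8]
LOAD 1  → [-8, -8]
EQ      → [1]
POP     → []
PUSH 12 → [12]

-8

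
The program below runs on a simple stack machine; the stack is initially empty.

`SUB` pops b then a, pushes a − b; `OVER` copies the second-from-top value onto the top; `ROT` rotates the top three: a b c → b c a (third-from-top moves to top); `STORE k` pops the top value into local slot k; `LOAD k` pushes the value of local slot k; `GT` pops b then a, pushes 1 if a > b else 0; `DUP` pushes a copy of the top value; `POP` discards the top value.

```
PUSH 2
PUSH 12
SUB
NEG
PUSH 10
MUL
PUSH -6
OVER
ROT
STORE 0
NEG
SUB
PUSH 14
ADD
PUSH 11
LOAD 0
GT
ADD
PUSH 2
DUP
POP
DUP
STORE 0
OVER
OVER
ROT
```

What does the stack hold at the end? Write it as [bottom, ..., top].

PUSH 2  → 2
PUSH 12 → 2 12
SUB     → -10
NEG     → 10
PUSH 10 → 10 10
MUL     → 100
PUSH -6 → 100 -6
OVER    → 100 -6 100
ROT     → -6 100 100
STORE 0 → -6 100
NEG     → -6 -100
SUB     → 94
PUSH 14 → 94 14
ADD     → 108
PUSH 11 → 108 11
LOAD 0  → 108 11 100
GT      → 108 0
ADD     → 108
PUSH 2  → 108 2
DUP     → 108 2 2
POP     → 108 2
DUP     → 108 2 2
STORE 0 → 108 2
OVER    → 108 2 108
OVER    → 108 2 108 2
ROT     → 108 108 2 2

[108, 108, 2, 2]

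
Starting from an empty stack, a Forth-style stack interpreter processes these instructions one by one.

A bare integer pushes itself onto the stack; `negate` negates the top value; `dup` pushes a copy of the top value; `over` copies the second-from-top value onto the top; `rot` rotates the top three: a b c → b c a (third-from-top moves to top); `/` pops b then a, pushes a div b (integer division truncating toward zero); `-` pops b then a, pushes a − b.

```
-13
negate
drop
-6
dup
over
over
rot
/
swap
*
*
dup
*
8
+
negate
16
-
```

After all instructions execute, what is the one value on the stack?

-13    : -13
negate : 13
drop   : (empty)
-6     : -6
dup    : -6 -6
over   : -6 -6 -6
over   : -6 -6 -6 -6
rot    : -6 -6 -6 -6
/      : -6 -6 1
swap   : -6 1 -6
*      : -6 -6
*      : 36
dup    : 36 36
*      : 1296
8      : 1296 8
+      : 1304
negate : -1304
16     : -1304 16
-      : -1320

-1320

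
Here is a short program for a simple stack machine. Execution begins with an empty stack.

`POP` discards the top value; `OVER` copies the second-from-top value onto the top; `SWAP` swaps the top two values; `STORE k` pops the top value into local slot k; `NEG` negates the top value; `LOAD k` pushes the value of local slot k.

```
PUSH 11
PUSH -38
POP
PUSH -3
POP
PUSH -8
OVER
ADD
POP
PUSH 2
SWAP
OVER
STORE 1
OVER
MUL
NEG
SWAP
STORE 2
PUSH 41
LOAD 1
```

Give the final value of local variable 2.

PUSH 11   [11]
PUSH -38  [11, -38]
POP       [11]
PUSH -3   [11, -3]
POP       [11]
PUSH -8   [11, -8]
OVER      [11, -8, 11]
ADD       [11, 3]
POP       [11]
PUSH 2    [11, 2]
SWAP      [2, 11]
OVER      [2, 11, 2]
STORE 1   [2, 11]
OVER      [2, 11, 2]
MUL       [2, 22]
NEG       [2, -22]
SWAP      [-22, 2]
STORE 2   [-22]
PUSH 41   [-22, 41]
LOAD 1    [-22, 41, 2]

2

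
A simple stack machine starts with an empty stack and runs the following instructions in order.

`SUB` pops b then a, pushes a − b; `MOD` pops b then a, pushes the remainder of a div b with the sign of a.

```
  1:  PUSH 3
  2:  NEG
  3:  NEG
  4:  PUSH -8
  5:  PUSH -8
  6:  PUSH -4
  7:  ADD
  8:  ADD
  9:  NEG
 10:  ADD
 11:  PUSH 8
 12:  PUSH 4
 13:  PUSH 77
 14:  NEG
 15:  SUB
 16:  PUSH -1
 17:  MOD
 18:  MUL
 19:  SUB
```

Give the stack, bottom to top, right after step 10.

PUSH 3   3
NEG      -3
NEG      3
PUSH -8  3 -8
PUSH -8  3 -8 -8
PUSH -4  3 -8 -8 -4
ADD      3 -8 -12
ADD      3 -20
NEG      3 20
ADD      23

[23]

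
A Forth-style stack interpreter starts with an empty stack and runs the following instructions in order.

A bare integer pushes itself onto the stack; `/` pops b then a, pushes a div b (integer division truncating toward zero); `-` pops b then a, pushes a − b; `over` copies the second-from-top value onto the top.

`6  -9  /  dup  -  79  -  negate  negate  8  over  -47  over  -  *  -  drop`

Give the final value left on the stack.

-79

6       [6]
-9      [6, -9]
/       [0]
dup     [0, 0]
-       [0]
79      [0, 79]
-       [-79]
negate  [79]
negate  [-79]
8       [-79, 8]
over    [-79, 8, -79]
-47     [-79, 8, -79, -47]
over    [-79, 8, -79, -47, -79]
-       [-79, 8, -79, 32]
*       [-79, 8, -2528]
-       [-79, 2536]
drop    [-79]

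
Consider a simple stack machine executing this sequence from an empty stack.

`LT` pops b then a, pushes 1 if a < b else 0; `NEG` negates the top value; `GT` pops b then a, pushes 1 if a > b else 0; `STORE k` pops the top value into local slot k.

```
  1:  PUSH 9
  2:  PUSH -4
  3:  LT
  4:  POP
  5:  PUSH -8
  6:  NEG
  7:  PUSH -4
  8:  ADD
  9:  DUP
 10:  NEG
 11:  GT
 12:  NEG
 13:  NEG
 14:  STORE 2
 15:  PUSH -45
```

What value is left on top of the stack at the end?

PUSH 9   → 9
PUSH -4  → 9 -4
LT       → 0
POP      → (empty)
PUSH -8  → -8
NEG      → 8
PUSH -4  → 8 -4
ADD      → 4
DUP      → 4 4
NEG      → 4 -4
GT       → 1
NEG      → -1
NEG      → 1
STORE 2  → (empty)
PUSH -45 → -45

-45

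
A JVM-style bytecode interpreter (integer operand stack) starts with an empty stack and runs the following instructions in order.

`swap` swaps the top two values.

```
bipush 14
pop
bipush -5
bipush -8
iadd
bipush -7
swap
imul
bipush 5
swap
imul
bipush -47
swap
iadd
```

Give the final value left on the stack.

bipush 14  : 14
pop        : (empty)
bipush -5  : -5
bipush -8  : -5 -8
iadd       : -13
bipush -7  : -13 -7
swap       : -7 -13
imul       : 91
bipush 5   : 91 5
swap       : 5 91
imul       : 455
bipush -47 : 455 -47
swap       : -47 455
iadd       : 408

408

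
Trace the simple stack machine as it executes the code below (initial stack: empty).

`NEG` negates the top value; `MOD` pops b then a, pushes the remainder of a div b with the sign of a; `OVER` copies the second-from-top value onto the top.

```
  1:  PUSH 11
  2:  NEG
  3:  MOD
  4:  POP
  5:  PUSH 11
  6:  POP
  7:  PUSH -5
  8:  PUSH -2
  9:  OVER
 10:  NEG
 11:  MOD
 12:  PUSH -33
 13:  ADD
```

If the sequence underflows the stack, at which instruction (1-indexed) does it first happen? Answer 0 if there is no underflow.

PUSH 11 : [11]
NEG     : [-11]
MOD  — needs 2 operands, stack has 1 → underflow

3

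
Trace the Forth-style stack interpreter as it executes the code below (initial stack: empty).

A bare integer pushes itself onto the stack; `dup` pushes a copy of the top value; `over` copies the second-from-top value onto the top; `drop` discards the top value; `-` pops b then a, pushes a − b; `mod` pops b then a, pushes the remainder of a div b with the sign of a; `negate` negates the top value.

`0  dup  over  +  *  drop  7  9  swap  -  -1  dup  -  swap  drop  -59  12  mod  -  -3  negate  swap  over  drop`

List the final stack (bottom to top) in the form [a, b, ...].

0      : [0]
dup    : [0, 0]
over   : [0, 0, 0]
+      : [0, 0]
*      : [0]
drop   : []
7      : [7]
9      : [7, 9]
swap   : [9, 7]
-      : [2]
-1     : [2, -1]
dup    : [2, -1, -1]
-      : [2, 0]
swap   : [0, 2]
drop   : [0]
-59    : [0, -59]
12     : [0, -59, 12]
mod    : [0, -11]
-      : [11]
-3     : [11, -3]
negate : [11, 3]
swap   : [3, 11]
over   : [3, 11, 3]
drop   : [3, 11]

[3, 11]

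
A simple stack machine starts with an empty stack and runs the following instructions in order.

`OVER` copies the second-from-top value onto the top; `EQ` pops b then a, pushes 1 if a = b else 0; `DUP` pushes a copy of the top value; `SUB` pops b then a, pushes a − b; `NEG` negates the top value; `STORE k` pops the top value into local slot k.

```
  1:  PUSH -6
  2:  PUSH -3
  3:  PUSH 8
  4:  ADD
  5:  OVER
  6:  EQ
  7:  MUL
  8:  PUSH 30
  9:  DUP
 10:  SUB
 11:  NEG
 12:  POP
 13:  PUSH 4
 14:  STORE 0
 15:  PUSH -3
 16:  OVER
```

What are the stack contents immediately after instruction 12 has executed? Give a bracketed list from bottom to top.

[0]

PUSH -6 : [-6]
PUSH -3 : [-6, -3]
PUSH 8  : [-6, -3, 8]
ADD     : [-6, 5]
OVER    : [-6, 5, -6]
EQ      : [-6, 0]
MUL     : [0]
PUSH 30 : [0, 30]
DUP     : [0, 30, 30]
SUB     : [0, 0]
NEG     : [0, 0]
POP     : [0]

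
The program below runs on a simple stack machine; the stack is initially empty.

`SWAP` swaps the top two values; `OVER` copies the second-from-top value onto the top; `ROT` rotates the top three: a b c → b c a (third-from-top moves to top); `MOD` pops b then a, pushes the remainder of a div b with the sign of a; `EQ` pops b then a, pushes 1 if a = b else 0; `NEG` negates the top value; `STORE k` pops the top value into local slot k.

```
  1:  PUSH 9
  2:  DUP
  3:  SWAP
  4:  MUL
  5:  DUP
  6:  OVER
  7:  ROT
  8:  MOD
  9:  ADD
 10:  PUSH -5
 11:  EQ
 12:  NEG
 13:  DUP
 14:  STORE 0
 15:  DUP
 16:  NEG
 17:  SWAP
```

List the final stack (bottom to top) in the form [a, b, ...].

[0, 0]

PUSH 9  -> [9]
DUP     -> [9, 9]
SWAP    -> [9, 9]
MUL     -> [81]
DUP     -> [81, 81]
OVER    -> [81, 81, 81]
ROT     -> [81, 81, 81]
MOD     -> [81, 0]
ADD     -> [81]
PUSH -5 -> [81, -5]
EQ      -> [0]
NEG     -> [0]
DUP     -> [0, 0]
STORE 0 -> [0]
DUP     -> [0, 0]
NEG     -> [0, 0]
SWAP    -> [0, 0]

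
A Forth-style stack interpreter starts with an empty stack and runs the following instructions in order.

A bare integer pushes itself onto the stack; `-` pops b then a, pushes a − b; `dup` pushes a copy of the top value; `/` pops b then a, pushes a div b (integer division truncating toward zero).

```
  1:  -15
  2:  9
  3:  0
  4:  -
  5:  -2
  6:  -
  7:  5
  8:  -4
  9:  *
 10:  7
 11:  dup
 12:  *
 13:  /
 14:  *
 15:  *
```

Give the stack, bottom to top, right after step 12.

[-15, 11, -20, 49]

-15 -> [-15]
9   -> [-15, 9]
0   -> [-15, 9, 0]
-   -> [-15, 9]
-2  -> [-15, 9, -2]
-   -> [-15, 11]
5   -> [-15, 11, 5]
-4  -> [-15, 11, 5, -4]
*   -> [-15, 11, -20]
7   -> [-15, 11, -20, 7]
dup -> [-15, 11, -20, 7, 7]
*   -> [-15, 11, -20, 49]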